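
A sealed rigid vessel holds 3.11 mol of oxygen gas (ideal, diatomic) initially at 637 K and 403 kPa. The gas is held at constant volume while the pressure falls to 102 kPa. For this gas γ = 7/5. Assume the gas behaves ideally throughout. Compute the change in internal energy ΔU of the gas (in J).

-30800 J

V₁ = nRT₁/P₁ = 3.11×8.314×637/403 = 40.9 L.
Isochoric: V stays 40.9 L; P/T = const ⇒ T₂ = 161 K, P₂ = 102 kPa.
For an ideal gas ΔU = nCvΔT with Cv = (5/2)R = 20.8 J/(mol·K).
ΔU = 3.11×20.8×(161−637) = -30800 J.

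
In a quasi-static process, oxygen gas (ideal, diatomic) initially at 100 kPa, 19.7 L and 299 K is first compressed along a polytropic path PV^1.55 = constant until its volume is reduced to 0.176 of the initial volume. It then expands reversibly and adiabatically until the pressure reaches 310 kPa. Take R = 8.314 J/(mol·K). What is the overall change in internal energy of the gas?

n = P₁V₁/(RT₁) = 100×19.7/(8.314×299) = 0.792 mol.
Step 1 — Polytropic n=1.55: T₂ = T₁(V₁/V₂)^(n−1) = 299×(5.68)^0.55 = 777 K; P₂ = P₁(V₁/V₂)^n = 1480 kPa.
W = (P₁V₁−P₂V₂)/(n−1) = (100×19.7−1480×3.47)/0.55 = -5730 J.
ΔU = nCvΔT = 0.792×20.8×(777−299) = 7880 J.
Q = ΔU + W = 2150 J.
State after step 1: P = 1480 kPa, V = 3.47 L, T = 777 K.
Step 2 — Adiabatic: T₂/T₁ = (P₂/P₁)^((γ−1)/γ) ⇒ T₂ = 777×(0.210)^0.286 = 498 K; V₂ = 10.6 L.
ΔU = nCvΔT = 0.792×20.8×(498−777) = -4610 J.
Q = 0 for an adiabatic process, so W = −ΔU = 4610 J.
Net over both steps: W = -1120 J, Q = 2150 J, ΔU = 3270 J.

3270 J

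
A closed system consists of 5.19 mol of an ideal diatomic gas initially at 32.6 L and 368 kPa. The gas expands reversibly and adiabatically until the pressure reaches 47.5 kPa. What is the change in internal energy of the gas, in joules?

-13300 J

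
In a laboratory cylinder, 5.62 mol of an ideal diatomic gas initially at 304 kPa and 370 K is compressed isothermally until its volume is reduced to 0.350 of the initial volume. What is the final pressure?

869 kPa

V₁ = nRT₁/P₁ = 5.62×8.314×370/304 = 56.9 L.
Isothermal: T stays 370 K; PV = const ⇒ V₂ = 19.9 L, P₂ = 869 kPa.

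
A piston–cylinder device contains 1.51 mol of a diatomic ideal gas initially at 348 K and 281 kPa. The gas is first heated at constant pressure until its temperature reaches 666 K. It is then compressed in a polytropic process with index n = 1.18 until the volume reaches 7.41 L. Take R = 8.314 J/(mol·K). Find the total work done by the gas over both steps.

V₁ = nRT₁/P₁ = 1.51×8.314×348/281 = 15.5 L.
Step 1 — Isobaric: P stays 281 kPa; V/T = const ⇒ T₂ = 666 K, V₂ = 29.8 L.
W = PΔV = 281×(29.8−15.5) kPa·L = 3990 J.
ΔU = nCvΔT = 1.51×20.8×(666−348) = 9980 J.
Q = ΔU + W = nCpΔT = 14000 J.
State after step 1: P = 281 kPa, V = 29.8 L, T = 666 K.
Step 2 — Polytropic n=1.18: T₂ = T₁(V₁/V₂)^(n−1) = 666×(4.02)^0.18 = 855 K; P₂ = P₁(V₁/V₂)^n = 1450 kPa.
W = (P₁V₁−P₂V₂)/(n−1) = (281×29.8−1450×7.41)/0.18 = -13200 J.
ΔU = nCvΔT = 1.51×20.8×(855−666) = 5940 J.
Q = ΔU + W = -7260 J.
Net over both steps: W = -9210 J, Q = 6710 J, ΔU = 15900 J.

-9210 J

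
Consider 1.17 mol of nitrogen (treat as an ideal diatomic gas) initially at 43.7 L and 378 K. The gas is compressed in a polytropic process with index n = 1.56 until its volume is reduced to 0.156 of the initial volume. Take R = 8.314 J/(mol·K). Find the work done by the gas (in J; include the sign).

-12000 J

P₁ = nRT₁/V₁ = 1.17×8.314×378/43.7 = 84.1 kPa.
Polytropic n=1.56: T₂ = T₁(V₁/V₂)^(n−1) = 378×(6.41)^0.56 = 1070 K; P₂ = P₁(V₁/V₂)^n = 1530 kPa.
W = (P₁V₁−P₂V₂)/(n−1) = (84.1×43.7−1530×6.82)/0.56 = -12000 J.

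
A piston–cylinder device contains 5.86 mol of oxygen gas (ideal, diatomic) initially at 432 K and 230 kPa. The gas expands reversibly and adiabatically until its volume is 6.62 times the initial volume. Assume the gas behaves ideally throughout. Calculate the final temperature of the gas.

203 K

V₁ = nRT₁/P₁ = 5.86×8.314×432/230 = 91.5 L.
Adiabatic: TV^(γ−1) = const ⇒ T₂ = 432×(0.151)^0.400 = 203 K; PV^γ = const ⇒ P₂ = 16.3 kPa.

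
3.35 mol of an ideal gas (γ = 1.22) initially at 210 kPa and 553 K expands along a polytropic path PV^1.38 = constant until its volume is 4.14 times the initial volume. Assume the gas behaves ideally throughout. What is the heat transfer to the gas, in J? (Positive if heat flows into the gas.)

-12300 J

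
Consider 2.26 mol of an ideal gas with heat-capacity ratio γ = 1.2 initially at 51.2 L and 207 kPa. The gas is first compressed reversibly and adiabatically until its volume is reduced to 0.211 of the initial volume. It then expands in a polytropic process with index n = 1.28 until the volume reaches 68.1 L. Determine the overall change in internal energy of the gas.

-9790 J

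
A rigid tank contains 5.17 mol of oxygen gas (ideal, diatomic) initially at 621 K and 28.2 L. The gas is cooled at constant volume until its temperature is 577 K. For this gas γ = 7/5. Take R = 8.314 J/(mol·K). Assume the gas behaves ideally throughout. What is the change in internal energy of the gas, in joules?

-4730 J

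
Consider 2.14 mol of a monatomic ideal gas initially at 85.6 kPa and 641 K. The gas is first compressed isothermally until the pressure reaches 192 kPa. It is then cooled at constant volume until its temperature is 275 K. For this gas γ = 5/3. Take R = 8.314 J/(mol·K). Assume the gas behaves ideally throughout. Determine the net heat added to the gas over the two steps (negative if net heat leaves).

-19000 J

V₁ = nRT₁/P₁ = 2.14×8.314×641/85.6 = 133 L.
Step 1 — Isothermal: T stays 641 K; PV = const ⇒ V₂ = 59.4 L, P₂ = 192 kPa.
ΔU = 0 (ideal gas, T constant).
W = nRT ln(V₂/V₁) = 2.14×8.314×641×ln(0.446) = -9210 J.
Q = ΔU + W = -9210 J.
State after step 1: P = 192 kPa, V = 59.4 L, T = 641 K.
Step 2 — Isochoric: V stays 59.4 L; P/T = const ⇒ T₂ = 275 K, P₂ = 82.4 kPa.
W = 0 (no volume change).
ΔU = nCvΔT = 2.14×12.5×(275−641) = -9770 J.
Q = ΔU = -9770 J.
Net over both steps: W = -9210 J, Q = -19000 J, ΔU = -9770 J.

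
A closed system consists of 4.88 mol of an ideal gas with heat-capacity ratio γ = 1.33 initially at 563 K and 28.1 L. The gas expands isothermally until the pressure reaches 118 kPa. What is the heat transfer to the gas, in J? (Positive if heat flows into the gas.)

44100 J

P₁ = nRT₁/V₁ = 4.88×8.314×563/28.1 = 813 kPa.
Isothermal: T stays 563 K; PV = const ⇒ V₂ = 194 L, P₂ = 118 kPa.
ΔU = 0 (ideal gas, T constant).
W = nRT ln(V₂/V₁) = 4.88×8.314×563×ln(6.89) = 44100 J.
Q = ΔU + W = 44100 J.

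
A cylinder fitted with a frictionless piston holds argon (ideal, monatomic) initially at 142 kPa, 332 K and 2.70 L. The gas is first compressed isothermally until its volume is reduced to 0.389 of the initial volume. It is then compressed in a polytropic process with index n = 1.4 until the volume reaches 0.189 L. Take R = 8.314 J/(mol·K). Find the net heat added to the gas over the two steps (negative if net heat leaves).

n = P₁V₁/(RT₁) = 142×2.70/(8.314×332) = 0.139 mol.
Step 1 — Isothermal: T stays 332 K; PV = const ⇒ V₂ = 1.05 L, P₂ = 365 kPa.
ΔU = 0 (ideal gas, T constant).
W = nRT ln(V₂/V₁) = 0.139×8.314×332×ln(0.389) = -362 J.
Q = ΔU + W = -362 J.
State after step 1: P = 365 kPa, V = 1.05 L, T = 332 K.
Step 2 — Polytropic n=1.4: T₂ = T₁(V₁/V₂)^(n−1) = 332×(5.56)^0.40 = 659 K; P₂ = P₁(V₁/V₂)^n = 4030 kPa.
W = (P₁V₁−P₂V₂)/(n−1) = (365×1.05−4030×0.189)/0.40 = -945 J.
ΔU = nCvΔT = 0.139×12.5×(659−332) = 567 J.
Q = ΔU + W = -378 J.
Net over both steps: W = -1310 J, Q = -740 J, ΔU = 567 J.

-740 J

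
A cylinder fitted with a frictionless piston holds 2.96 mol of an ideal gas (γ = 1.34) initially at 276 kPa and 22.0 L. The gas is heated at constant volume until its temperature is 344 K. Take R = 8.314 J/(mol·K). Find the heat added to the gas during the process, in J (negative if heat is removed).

7040 J

T₁ = P₁V₁/(nR) = 276×22.0/(2.96×8.314) = 247 K.
Isochoric: V stays 22.0 L; P/T = const ⇒ T₂ = 344 K, P₂ = 385 kPa.
W = 0 (no volume change).
ΔU = nCvΔT = 2.96×24.5×(344−247) = 7040 J.
Q = ΔU = 7040 J.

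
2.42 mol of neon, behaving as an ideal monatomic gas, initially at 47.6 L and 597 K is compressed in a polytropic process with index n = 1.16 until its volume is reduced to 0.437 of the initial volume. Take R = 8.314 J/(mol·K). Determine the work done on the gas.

10600 J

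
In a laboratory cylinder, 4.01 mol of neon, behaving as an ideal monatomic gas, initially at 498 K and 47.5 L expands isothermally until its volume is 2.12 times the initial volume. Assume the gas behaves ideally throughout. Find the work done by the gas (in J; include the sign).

12500 J

P₁ = nRT₁/V₁ = 4.01×8.314×498/47.5 = 350 kPa.
Isothermal: T stays 498 K; PV = const ⇒ V₂ = 101 L, P₂ = 165 kPa.
W = nRT ln(V₂/V₁) = 4.01×8.314×498×ln(2.12) = 12500 J.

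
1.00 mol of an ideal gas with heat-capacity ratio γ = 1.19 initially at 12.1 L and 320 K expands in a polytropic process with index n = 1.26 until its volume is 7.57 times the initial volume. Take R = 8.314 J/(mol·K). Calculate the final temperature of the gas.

P₁ = nRT₁/V₁ = 1.00×8.314×320/12.1 = 220 kPa.
Polytropic n=1.26: T₂ = T₁(V₁/V₂)^(n−1) = 320×(0.132)^0.26 = 189 K; P₂ = P₁(V₁/V₂)^n = 17.2 kPa.

189 K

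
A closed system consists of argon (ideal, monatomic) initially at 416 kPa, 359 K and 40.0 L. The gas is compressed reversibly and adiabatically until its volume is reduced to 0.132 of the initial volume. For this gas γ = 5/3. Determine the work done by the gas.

-71300 J

n = P₁V₁/(RT₁) = 416×40.0/(8.314×359) = 5.58 mol.
Adiabatic: TV^(γ−1) = const ⇒ T₂ = 359×(7.58)^0.667 = 1380 K; PV^γ = const ⇒ P₂ = 12200 kPa.
ΔU = nCvΔT = 5.58×12.5×(1380−359) = 71300 J.
Q = 0 for an adiabatic process, so W = −ΔU = -71300 J.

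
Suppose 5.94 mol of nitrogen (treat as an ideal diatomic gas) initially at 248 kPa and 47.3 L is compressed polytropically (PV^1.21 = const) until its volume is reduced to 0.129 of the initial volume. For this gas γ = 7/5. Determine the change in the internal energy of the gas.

15800 J

T₁ = P₁V₁/(nR) = 248×47.3/(5.94×8.314) = 238 K.
Polytropic n=1.21: T₂ = T₁(V₁/V₂)^(n−1) = 238×(7.75)^0.21 = 365 K; P₂ = P₁(V₁/V₂)^n = 2960 kPa.
For an ideal gas ΔU = nCvΔT with Cv = (5/2)R = 20.8 J/(mol·K).
ΔU = 5.94×20.8×(365−238) = 15800 J.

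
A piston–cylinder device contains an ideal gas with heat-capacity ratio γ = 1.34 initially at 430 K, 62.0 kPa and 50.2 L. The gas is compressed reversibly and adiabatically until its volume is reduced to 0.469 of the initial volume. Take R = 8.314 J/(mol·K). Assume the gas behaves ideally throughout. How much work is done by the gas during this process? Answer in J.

n = P₁V₁/(RT₁) = 62.0×50.2/(8.314×430) = 0.871 mol.
Adiabatic: TV^(γ−1) = const ⇒ T₂ = 430×(2.13)^0.340 = 556 K; PV^γ = const ⇒ P₂ = 171 kPa.
ΔU = nCvΔT = 0.871×24.5×(556−430) = 2690 J.
Q = 0 for an adiabatic process, so W = −ΔU = -2690 J.

-2690 J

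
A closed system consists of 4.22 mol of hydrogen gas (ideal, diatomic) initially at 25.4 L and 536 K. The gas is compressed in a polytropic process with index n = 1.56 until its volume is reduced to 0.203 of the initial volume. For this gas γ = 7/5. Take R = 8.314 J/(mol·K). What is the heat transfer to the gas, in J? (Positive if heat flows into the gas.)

19400 J

P₁ = nRT₁/V₁ = 4.22×8.314×536/25.4 = 740 kPa.
Polytropic n=1.56: T₂ = T₁(V₁/V₂)^(n−1) = 536×(4.93)^0.56 = 1310 K; P₂ = P₁(V₁/V₂)^n = 8910 kPa.
W = (P₁V₁−P₂V₂)/(n−1) = (740×25.4−8910×5.16)/0.56 = -48400 J.
ΔU = nCvΔT = 4.22×20.8×(1310−536) = 67800 J.
Q = ΔU + W = 19400 J.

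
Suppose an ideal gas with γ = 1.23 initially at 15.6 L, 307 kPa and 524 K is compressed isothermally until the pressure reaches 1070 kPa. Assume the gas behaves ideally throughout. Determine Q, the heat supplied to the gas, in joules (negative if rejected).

-5980 J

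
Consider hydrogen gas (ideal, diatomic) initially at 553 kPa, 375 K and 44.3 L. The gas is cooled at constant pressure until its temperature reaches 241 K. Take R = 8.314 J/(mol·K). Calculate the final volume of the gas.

28.5 L

Isobaric: P stays 553 kPa; V/T = const ⇒ T₂ = 241 K, V₂ = 28.5 L.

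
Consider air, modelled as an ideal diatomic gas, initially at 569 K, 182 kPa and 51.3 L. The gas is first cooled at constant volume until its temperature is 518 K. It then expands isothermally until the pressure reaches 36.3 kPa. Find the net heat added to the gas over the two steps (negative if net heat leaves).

n = P₁V₁/(RT₁) = 182×51.3/(8.314×569) = 1.97 mol.
Step 1 — Isochoric: V stays 51.3 L; P/T = const ⇒ T₂ = 518 K, P₂ = 166 kPa.
W = 0 (no volume change).
ΔU = nCvΔT = 1.97×20.8×(518−569) = -2090 J.
Q = ΔU = -2090 J.
State after step 1: P = 166 kPa, V = 51.3 L, T = 518 K.
Step 2 — Isothermal: T stays 518 K; PV = const ⇒ V₂ = 234 L, P₂ = 36.3 kPa.
ΔU = 0 (ideal gas, T constant).
W = nRT ln(V₂/V₁) = 1.97×8.314×518×ln(4.56) = 12900 J.
Q = ΔU + W = 12900 J.
Net over both steps: W = 12900 J, Q = 10800 J, ΔU = -2090 J.

10800 J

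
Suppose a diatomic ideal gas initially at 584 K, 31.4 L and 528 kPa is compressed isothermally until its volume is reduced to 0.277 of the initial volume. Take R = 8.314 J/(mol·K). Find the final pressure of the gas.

Isothermal: T stays 584 K; PV = const ⇒ V₂ = 8.70 L, P₂ = 1910 kPa.

1910 kPa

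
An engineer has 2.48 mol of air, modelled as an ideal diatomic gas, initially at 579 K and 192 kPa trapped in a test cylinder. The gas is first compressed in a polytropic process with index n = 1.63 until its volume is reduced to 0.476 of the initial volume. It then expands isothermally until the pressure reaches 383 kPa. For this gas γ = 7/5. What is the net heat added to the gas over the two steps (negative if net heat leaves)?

V₁ = nRT₁/P₁ = 2.48×8.314×579/192 = 62.2 L.
Step 1 — Polytropic n=1.63: T₂ = T₁(V₁/V₂)^(n−1) = 579×(2.10)^0.63 = 924 K; P₂ = P₁(V₁/V₂)^n = 644 kPa.
W = (P₁V₁−P₂V₂)/(n−1) = (192×62.2−644×29.6)/0.63 = -11300 J.
ΔU = nCvΔT = 2.48×20.8×(924−579) = 17800 J.
Q = ΔU + W = 6500 J.
State after step 1: P = 644 kPa, V = 29.6 L, T = 924 K.
Step 2 — Isothermal: T stays 924 K; PV = const ⇒ V₂ = 49.8 L, P₂ = 383 kPa.
ΔU = 0 (ideal gas, T constant).
W = nRT ln(V₂/V₁) = 2.48×8.314×924×ln(1.68) = 9900 J.
Q = ΔU + W = 9900 J.
Net over both steps: W = -1400 J, Q = 16400 J, ΔU = 17800 J.

16400 J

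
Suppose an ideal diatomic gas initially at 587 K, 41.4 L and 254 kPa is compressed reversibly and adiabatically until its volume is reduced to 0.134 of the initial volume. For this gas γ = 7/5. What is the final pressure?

Adiabatic: TV^(γ−1) = const ⇒ T₂ = 587×(7.46)^0.400 = 1310 K; PV^γ = const ⇒ P₂ = 4240 kPa.

4240 kPa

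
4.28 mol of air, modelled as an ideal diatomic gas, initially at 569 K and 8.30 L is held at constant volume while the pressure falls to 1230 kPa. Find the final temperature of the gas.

287 K

P₁ = nRT₁/V₁ = 4.28×8.314×569/8.30 = 2440 kPa.
Isochoric: V stays 8.30 L; P/T = const ⇒ T₂ = 287 K, P₂ = 1230 kPa.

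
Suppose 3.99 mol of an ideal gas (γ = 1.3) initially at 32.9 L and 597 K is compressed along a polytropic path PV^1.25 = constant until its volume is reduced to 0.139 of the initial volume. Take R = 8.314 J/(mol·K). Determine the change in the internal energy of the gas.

P₁ = nRT₁/V₁ = 3.99×8.314×597/32.9 = 602 kPa.
Polytropic n=1.25: T₂ = T₁(V₁/V₂)^(n−1) = 597×(7.19)^0.25 = 978 K; P₂ = P₁(V₁/V₂)^n = 7090 kPa.
For an ideal gas ΔU = nCvΔT with Cv = R/(γ−1) = 27.7 J/(mol·K).
ΔU = 3.99×27.7×(978−597) = 42100 J.

42100 J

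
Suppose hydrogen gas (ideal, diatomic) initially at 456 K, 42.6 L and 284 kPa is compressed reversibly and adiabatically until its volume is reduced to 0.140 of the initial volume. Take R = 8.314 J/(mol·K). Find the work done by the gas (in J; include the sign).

-36200 J

n = P₁V₁/(RT₁) = 284×42.6/(8.314×456) = 3.19 mol.
Adiabatic: TV^(γ−1) = const ⇒ T₂ = 456×(7.14)^0.400 = 1000 K; PV^γ = const ⇒ P₂ = 4450 kPa.
ΔU = nCvΔT = 3.19×20.8×(1000−456) = 36200 J.
Q = 0 for an adiabatic process, so W = −ΔU = -36200 J.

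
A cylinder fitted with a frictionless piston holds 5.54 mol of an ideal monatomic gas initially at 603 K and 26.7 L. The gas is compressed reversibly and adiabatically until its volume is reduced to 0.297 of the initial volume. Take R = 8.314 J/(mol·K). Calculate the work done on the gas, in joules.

P₁ = nRT₁/V₁ = 5.54×8.314×603/26.7 = 1040 kPa.
Adiabatic: TV^(γ−1) = const ⇒ T₂ = 603×(3.37)^0.667 = 1350 K; PV^γ = const ⇒ P₂ = 7870 kPa.
ΔU = nCvΔT = 5.54×12.5×(1350−603) = 51900 J.
Q = 0 for an adiabatic process, so W = −ΔU = -51900 J.
Work done on the gas = −W_by = 51900 J.

51900 J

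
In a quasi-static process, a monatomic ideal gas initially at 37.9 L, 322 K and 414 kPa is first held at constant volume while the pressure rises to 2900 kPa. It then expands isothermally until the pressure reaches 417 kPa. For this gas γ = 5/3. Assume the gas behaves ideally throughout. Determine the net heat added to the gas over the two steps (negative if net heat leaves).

n = P₁V₁/(RT₁) = 414×37.9/(8.314×322) = 5.86 mol.
Step 1 — Isochoric: V stays 37.9 L; P/T = const ⇒ T₂ = 2260 K, P₂ = 2900 kPa.
W = 0 (no volume change).
ΔU = nCvΔT = 5.86×12.5×(2260−322) = 141000 J.
Q = ΔU = 141000 J.
State after step 1: P = 2900 kPa, V = 37.9 L, T = 2260 K.
Step 2 — Isothermal: T stays 2260 K; PV = const ⇒ V₂ = 264 L, P₂ = 417 kPa.
ΔU = 0 (ideal gas, T constant).
W = nRT ln(V₂/V₁) = 5.86×8.314×2260×ln(6.95) = 213000 J.
Q = ΔU + W = 213000 J.
Net over both steps: W = 213000 J, Q = 354000 J, ΔU = 141000 J.

354000 J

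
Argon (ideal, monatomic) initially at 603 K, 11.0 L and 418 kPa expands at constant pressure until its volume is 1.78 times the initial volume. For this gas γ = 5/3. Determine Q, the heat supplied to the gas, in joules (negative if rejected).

8970 J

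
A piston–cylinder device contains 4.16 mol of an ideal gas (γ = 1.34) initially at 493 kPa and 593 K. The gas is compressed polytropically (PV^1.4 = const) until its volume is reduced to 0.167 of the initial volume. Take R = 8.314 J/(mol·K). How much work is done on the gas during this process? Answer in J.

53600 J

V₁ = nRT₁/P₁ = 4.16×8.314×593/493 = 41.6 L.
Polytropic n=1.4: T₂ = T₁(V₁/V₂)^(n−1) = 593×(5.99)^0.40 = 1210 K; P₂ = P₁(V₁/V₂)^n = 6040 kPa.
W = (P₁V₁−P₂V₂)/(n−1) = (493×41.6−6040×6.95)/0.40 = -53600 J.
Work done on the gas = −W_by = 53600 J.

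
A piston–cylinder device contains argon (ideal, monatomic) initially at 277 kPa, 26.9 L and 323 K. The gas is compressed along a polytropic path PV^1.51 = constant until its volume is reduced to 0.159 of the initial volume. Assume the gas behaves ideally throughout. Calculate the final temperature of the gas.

Polytropic n=1.51: T₂ = T₁(V₁/V₂)^(n−1) = 323×(6.29)^0.51 = 825 K; P₂ = P₁(V₁/V₂)^n = 4450 kPa.

825 K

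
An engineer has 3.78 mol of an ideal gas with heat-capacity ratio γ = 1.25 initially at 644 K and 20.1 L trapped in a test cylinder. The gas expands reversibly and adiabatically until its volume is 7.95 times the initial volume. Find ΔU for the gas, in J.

-32700 J

P₁ = nRT₁/V₁ = 3.78×8.314×644/20.1 = 1010 kPa.
Adiabatic: TV^(γ−1) = const ⇒ T₂ = 644×(0.126)^0.250 = 384 K; PV^γ = const ⇒ P₂ = 75.4 kPa.
For an ideal gas ΔU = nCvΔT with Cv = R/(γ−1) = 33.3 J/(mol·K).
ΔU = 3.78×33.3×(384−644) = -32700 J.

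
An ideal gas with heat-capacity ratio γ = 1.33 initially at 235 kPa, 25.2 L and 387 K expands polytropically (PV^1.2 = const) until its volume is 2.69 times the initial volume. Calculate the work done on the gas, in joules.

-5320 J

n = P₁V₁/(RT₁) = 235×25.2/(8.314×387) = 1.84 mol.
Polytropic n=1.2: T₂ = T₁(V₁/V₂)^(n−1) = 387×(0.372)^0.20 = 318 K; P₂ = P₁(V₁/V₂)^n = 71.7 kPa.
W = (P₁V₁−P₂V₂)/(n−1) = (235×25.2−71.7×67.8)/0.20 = 5320 J.
Work done on the gas = −W_by = -5320 J.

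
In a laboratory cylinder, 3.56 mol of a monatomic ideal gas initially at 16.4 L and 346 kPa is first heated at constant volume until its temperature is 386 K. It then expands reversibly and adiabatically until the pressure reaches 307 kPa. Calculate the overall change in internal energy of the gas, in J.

3840 J

T₁ = P₁V₁/(nR) = 346×16.4/(3.56×8.314) = 192 K.
Step 1 — Isochoric: V stays 16.4 L; P/T = const ⇒ T₂ = 386 K, P₂ = 697 kPa.
W = 0 (no volume change).
ΔU = nCvΔT = 3.56×12.5×(386−192) = 8630 J.
Q = ΔU = 8630 J.
State after step 1: P = 697 kPa, V = 16.4 L, T = 386 K.
Step 2 — Adiabatic: T₂/T₁ = (P₂/P₁)^((γ−1)/γ) ⇒ T₂ = 386×(0.441)^0.400 = 278 K; V₂ = 26.8 L.
ΔU = nCvΔT = 3.56×12.5×(278−386) = -4790 J.
Q = 0 for an adiabatic process, so W = −ΔU = 4790 J.
Net over both steps: W = 4790 J, Q = 8630 J, ΔU = 3840 J.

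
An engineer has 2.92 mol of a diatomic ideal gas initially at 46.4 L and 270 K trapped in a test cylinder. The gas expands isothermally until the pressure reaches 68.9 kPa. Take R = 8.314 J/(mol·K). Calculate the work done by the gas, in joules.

P₁ = nRT₁/V₁ = 2.92×8.314×270/46.4 = 141 kPa.
Isothermal: T stays 270 K; PV = const ⇒ V₂ = 95.1 L, P₂ = 68.9 kPa.
W = nRT ln(V₂/V₁) = 2.92×8.314×270×ln(2.05) = 4710 J.

4710 J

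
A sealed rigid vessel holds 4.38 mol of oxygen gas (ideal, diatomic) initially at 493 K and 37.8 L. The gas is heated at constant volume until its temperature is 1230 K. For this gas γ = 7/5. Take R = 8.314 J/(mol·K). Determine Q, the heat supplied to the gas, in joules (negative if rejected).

P₁ = nRT₁/V₁ = 4.38×8.314×493/37.8 = 475 kPa.
Isochoric: V stays 37.8 L; P/T = const ⇒ T₂ = 1230 K, P₂ = 1180 kPa.
W = 0 (no volume change).
ΔU = nCvΔT = 4.38×20.8×(1230−493) = 67100 J.
Q = ΔU = 67100 J.

67100 J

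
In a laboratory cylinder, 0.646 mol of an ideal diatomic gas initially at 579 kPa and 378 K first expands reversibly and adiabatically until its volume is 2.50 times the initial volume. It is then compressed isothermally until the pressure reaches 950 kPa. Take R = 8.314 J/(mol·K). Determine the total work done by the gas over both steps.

V₁ = nRT₁/P₁ = 0.646×8.314×378/579 = 3.51 L.
Step 1 — Adiabatic: TV^(γ−1) = const ⇒ T₂ = 378×(0.400)^0.400 = 262 K; PV^γ = const ⇒ P₂ = 161 kPa.
ΔU = nCvΔT = 0.646×20.8×(262−378) = -1560 J.
Q = 0 for an adiabatic process, so W = −ΔU = 1560 J.
State after step 1: P = 161 kPa, V = 8.77 L, T = 262 K.
Step 2 — Isothermal: T stays 262 K; PV = const ⇒ V₂ = 1.48 L, P₂ = 950 kPa.
ΔU = 0 (ideal gas, T constant).
W = nRT ln(V₂/V₁) = 0.646×8.314×262×ln(0.169) = -2500 J.
Q = ΔU + W = -2500 J.
Net over both steps: W = -945 J, Q = -2500 J, ΔU = -1560 J.

-945 J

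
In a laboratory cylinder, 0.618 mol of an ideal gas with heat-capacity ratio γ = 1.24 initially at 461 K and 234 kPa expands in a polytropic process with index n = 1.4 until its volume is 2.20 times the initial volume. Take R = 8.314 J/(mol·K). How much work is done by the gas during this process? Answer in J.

1600 J

V₁ = nRT₁/P₁ = 0.618×8.314×461/234 = 10.1 L.
Polytropic n=1.4: T₂ = T₁(V₁/V₂)^(n−1) = 461×(0.455)^0.40 = 336 K; P₂ = P₁(V₁/V₂)^n = 77.6 kPa.
W = (P₁V₁−P₂V₂)/(n−1) = (234×10.1−77.6×22.3)/0.40 = 1600 J.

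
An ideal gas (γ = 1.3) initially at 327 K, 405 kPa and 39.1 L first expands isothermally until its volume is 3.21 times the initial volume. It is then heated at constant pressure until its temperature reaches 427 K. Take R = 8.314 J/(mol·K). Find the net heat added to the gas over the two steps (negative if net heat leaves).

39500 J

n = P₁V₁/(RT₁) = 405×39.1/(8.314×327) = 5.82 mol.
Step 1 — Isothermal: T stays 327 K; PV = const ⇒ V₂ = 126 L, P₂ = 126 kPa.
ΔU = 0 (ideal gas, T constant).
W = nRT ln(V₂/V₁) = 5.82×8.314×327×ln(3.21) = 18500 J.
Q = ΔU + W = 18500 J.
State after step 1: P = 126 kPa, V = 126 L, T = 327 K.
Step 2 — Isobaric: P stays 126 kPa; V/T = const ⇒ T₂ = 427 K, V₂ = 164 L.
W = PΔV = 126×(164−126) kPa·L = 4840 J.
ΔU = nCvΔT = 5.82×27.7×(427−327) = 16100 J.
Q = ΔU + W = nCpΔT = 21000 J.
Net over both steps: W = 23300 J, Q = 39500 J, ΔU = 16100 J.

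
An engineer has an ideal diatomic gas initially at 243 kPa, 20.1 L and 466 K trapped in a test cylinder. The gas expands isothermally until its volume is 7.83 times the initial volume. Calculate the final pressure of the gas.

31.0 kPa

Isothermal: T stays 466 K; PV = const ⇒ V₂ = 157 L, P₂ = 31.0 kPa.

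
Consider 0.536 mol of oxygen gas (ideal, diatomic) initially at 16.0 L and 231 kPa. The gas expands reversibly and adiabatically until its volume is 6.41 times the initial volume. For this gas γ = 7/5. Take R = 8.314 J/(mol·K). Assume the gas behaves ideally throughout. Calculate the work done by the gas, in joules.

4850 J

T₁ = P₁V₁/(nR) = 231×16.0/(0.536×8.314) = 829 K.
Adiabatic: TV^(γ−1) = const ⇒ T₂ = 829×(0.156)^0.400 = 394 K; PV^γ = const ⇒ P₂ = 17.1 kPa.
ΔU = nCvΔT = 0.536×20.8×(394−829) = -4850 J.
Q = 0 for an adiabatic process, so W = −ΔU = 4850 J.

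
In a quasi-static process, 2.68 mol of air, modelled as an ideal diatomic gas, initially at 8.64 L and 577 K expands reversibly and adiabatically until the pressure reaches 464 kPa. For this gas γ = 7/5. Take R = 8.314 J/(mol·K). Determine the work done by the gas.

P₁ = nRT₁/V₁ = 2.68×8.314×577/8.64 = 1490 kPa.
Adiabatic: T₂/T₁ = (P₂/P₁)^((γ−1)/γ) ⇒ T₂ = 577×(0.312)^0.286 = 414 K; V₂ = 19.9 L.
ΔU = nCvΔT = 2.68×20.8×(414−577) = -9100 J.
Q = 0 for an adiabatic process, so W = −ΔU = 9100 J.

9100 J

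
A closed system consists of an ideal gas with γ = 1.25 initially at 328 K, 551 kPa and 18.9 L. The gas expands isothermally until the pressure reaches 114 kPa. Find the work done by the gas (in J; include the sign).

n = P₁V₁/(RT₁) = 551×18.9/(8.314×328) = 3.82 mol.
Isothermal: T stays 328 K; PV = const ⇒ V₂ = 91.3 L, P₂ = 114 kPa.
W = nRT ln(V₂/V₁) = 3.82×8.314×328×ln(4.83) = 16400 J.

16400 J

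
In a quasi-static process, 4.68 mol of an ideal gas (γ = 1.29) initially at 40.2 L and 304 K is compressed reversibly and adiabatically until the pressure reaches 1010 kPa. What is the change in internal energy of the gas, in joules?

13000 J

P₁ = nRT₁/V₁ = 4.68×8.314×304/40.2 = 294 kPa.
Adiabatic: T₂/T₁ = (P₂/P₁)^((γ−1)/γ) ⇒ T₂ = 304×(3.43)^0.225 = 401 K; V₂ = 15.5 L.
For an ideal gas ΔU = nCvΔT with Cv = R/(γ−1) = 28.7 J/(mol·K).
ΔU = 4.68×28.7×(401−304) = 13000 J.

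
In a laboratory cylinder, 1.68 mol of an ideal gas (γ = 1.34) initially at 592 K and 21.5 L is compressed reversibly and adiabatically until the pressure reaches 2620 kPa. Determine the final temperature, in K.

963 K

P₁ = nRT₁/V₁ = 1.68×8.314×592/21.5 = 385 kPa.
Adiabatic: T₂/T₁ = (P₂/P₁)^((γ−1)/γ) ⇒ T₂ = 592×(6.81)^0.254 = 963 K; V₂ = 5.14 L.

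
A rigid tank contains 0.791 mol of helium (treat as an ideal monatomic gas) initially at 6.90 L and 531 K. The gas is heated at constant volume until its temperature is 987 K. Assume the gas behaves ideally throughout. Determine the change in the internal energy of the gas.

P₁ = nRT₁/V₁ = 0.791×8.314×531/6.90 = 506 kPa.
Isochoric: V stays 6.90 L; P/T = const ⇒ T₂ = 987 K, P₂ = 941 kPa.
For an ideal gas ΔU = nCvΔT with Cv = (3/2)R = 12.5 J/(mol·K).
ΔU = 0.791×12.5×(987−531) = 4500 J.

4500 J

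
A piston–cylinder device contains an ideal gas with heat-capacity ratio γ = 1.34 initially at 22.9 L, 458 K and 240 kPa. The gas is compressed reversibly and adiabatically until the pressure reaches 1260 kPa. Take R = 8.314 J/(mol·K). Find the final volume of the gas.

6.64 L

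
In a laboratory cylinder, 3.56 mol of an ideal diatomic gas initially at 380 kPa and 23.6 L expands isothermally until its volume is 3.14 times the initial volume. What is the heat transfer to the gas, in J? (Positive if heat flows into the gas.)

10300 J

T₁ = P₁V₁/(nR) = 380×23.6/(3.56×8.314) = 303 K.
Isothermal: T stays 303 K; PV = const ⇒ V₂ = 74.1 L, P₂ = 121 kPa.
ΔU = 0 (ideal gas, T constant).
W = nRT ln(V₂/V₁) = 3.56×8.314×303×ln(3.14) = 10300 J.
Q = ΔU + W = 10300 J.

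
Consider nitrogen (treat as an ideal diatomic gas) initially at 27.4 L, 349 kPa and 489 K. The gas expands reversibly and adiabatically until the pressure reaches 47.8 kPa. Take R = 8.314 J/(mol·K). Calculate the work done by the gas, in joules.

10400 J

n = P₁V₁/(RT₁) = 349×27.4/(8.314×489) = 2.35 mol.
Adiabatic: T₂/T₁ = (P₂/P₁)^((γ−1)/γ) ⇒ T₂ = 489×(0.137)^0.286 = 277 K; V₂ = 113 L.
ΔU = nCvΔT = 2.35×20.8×(277−489) = -10400 J.
Q = 0 for an adiabatic process, so W = −ΔU = 10400 J.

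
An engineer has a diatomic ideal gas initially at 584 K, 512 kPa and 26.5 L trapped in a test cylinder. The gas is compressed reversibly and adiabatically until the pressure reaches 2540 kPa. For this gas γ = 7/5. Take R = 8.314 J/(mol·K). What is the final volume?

8.44 L

Adiabatic: T₂/T₁ = (P₂/P₁)^((γ−1)/γ) ⇒ T₂ = 584×(4.96)^0.286 = 923 K; V₂ = 8.44 L.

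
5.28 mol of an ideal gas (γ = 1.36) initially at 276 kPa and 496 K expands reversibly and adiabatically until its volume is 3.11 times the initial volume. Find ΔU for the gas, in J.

V₁ = nRT₁/P₁ = 5.28×8.314×496/276 = 78.9 L.
Adiabatic: TV^(γ−1) = const ⇒ T₂ = 496×(0.322)^0.360 = 330 K; PV^γ = const ⇒ P₂ = 59.0 kPa.
For an ideal gas ΔU = nCvΔT with Cv = R/(γ−1) = 23.1 J/(mol·K).
ΔU = 5.28×23.1×(330−496) = -20300 J.

-20300 J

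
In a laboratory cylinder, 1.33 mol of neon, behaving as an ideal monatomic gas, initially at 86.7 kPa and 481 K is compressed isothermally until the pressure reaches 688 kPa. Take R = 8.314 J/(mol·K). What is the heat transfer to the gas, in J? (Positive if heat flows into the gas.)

V₁ = nRT₁/P₁ = 1.33×8.314×481/86.7 = 61.3 L.
Isothermal: T stays 481 K; PV = const ⇒ V₂ = 7.73 L, P₂ = 688 kPa.
ΔU = 0 (ideal gas, T constant).
W = nRT ln(V₂/V₁) = 1.33×8.314×481×ln(0.126) = -11000 J.
Q = ΔU + W = -11000 J.

-11000 J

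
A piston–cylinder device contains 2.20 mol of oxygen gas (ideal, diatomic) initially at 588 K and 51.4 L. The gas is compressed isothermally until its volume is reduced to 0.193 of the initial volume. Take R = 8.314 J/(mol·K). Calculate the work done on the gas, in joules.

17700 J

P₁ = nRT₁/V₁ = 2.20×8.314×588/51.4 = 209 kPa.
Isothermal: T stays 588 K; PV = const ⇒ V₂ = 9.92 L, P₂ = 1080 kPa.
W = nRT ln(V₂/V₁) = 2.20×8.314×588×ln(0.193) = -17700 J.
Work done on the gas = −W_by = 17700 J.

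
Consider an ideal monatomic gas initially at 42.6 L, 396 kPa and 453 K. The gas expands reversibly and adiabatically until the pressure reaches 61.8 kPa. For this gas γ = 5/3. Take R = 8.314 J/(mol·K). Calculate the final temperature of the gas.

215 K

Adiabatic: T₂/T₁ = (P₂/P₁)^((γ−1)/γ) ⇒ T₂ = 453×(0.156)^0.400 = 215 K; V₂ = 130 L.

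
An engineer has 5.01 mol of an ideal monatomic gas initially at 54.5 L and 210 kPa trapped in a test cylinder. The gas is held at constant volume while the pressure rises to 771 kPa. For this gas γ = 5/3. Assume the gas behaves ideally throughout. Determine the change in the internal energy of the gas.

45900 J

T₁ = P₁V₁/(nR) = 210×54.5/(5.01×8.314) = 275 K.
Isochoric: V stays 54.5 L; P/T = const ⇒ T₂ = 1010 K, P₂ = 771 kPa.
For an ideal gas ΔU = nCvΔT with Cv = (3/2)R = 12.5 J/(mol·K).
ΔU = 5.01×12.5×(1010−275) = 45900 J.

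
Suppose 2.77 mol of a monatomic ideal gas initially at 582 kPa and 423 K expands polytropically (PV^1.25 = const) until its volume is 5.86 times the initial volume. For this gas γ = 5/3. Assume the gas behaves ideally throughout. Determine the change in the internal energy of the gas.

-5220 J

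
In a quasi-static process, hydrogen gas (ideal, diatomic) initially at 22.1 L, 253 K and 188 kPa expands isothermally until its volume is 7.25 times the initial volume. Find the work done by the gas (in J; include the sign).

8230 J

n = P₁V₁/(RT₁) = 188×22.1/(8.314×253) = 1.98 mol.
Isothermal: T stays 253 K; PV = const ⇒ V₂ = 160 L, P₂ = 25.9 kPa.
W = nRT ln(V₂/V₁) = 1.98×8.314×253×ln(7.25) = 8230 J.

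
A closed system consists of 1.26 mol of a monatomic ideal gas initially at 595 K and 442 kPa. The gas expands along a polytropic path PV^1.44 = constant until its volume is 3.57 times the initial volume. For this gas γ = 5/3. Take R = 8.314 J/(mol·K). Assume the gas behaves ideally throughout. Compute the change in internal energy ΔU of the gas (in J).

-4010 J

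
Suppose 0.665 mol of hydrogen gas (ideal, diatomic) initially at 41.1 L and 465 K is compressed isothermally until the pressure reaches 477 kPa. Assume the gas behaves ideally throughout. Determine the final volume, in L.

P₁ = nRT₁/V₁ = 0.665×8.314×465/41.1 = 62.6 kPa.
Isothermal: T stays 465 K; PV = const ⇒ V₂ = 5.39 L, P₂ = 477 kPa.

5.39 L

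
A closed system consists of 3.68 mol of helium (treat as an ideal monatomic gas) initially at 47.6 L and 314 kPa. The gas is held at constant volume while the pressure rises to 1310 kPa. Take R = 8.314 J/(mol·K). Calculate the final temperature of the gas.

2040 K

T₁ = P₁V₁/(nR) = 314×47.6/(3.68×8.314) = 489 K.
Isochoric: V stays 47.6 L; P/T = const ⇒ T₂ = 2040 K, P₂ = 1310 kPa.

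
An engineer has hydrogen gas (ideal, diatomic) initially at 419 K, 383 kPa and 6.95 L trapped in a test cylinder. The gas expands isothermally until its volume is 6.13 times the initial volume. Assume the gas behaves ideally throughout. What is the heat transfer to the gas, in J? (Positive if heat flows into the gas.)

n = P₁V₁/(RT₁) = 383×6.95/(8.314×419) = 0.764 mol.
Isothermal: T stays 419 K; PV = const ⇒ V₂ = 42.6 L, P₂ = 62.5 kPa.
ΔU = 0 (ideal gas, T constant).
W = nRT ln(V₂/V₁) = 0.764×8.314×419×ln(6.13) = 4830 J.
Q = ΔU + W = 4830 J.

4830 J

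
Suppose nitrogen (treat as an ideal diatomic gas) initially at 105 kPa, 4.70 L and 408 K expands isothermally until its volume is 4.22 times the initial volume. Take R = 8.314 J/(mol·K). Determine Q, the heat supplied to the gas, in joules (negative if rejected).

711 J

n = P₁V₁/(RT₁) = 105×4.70/(8.314×408) = 0.145 mol.
Isothermal: T stays 408 K; PV = const ⇒ V₂ = 19.8 L, P₂ = 24.9 kPa.
ΔU = 0 (ideal gas, T constant).
W = nRT ln(V₂/V₁) = 0.145×8.314×408×ln(4.22) = 711 J.
Q = ΔU + W = 711 J.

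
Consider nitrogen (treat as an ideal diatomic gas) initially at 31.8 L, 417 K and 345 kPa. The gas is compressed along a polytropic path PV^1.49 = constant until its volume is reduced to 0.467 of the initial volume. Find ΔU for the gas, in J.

12400 J

n = P₁V₁/(RT₁) = 345×31.8/(8.314×417) = 3.16 mol.
Polytropic n=1.49: T₂ = T₁(V₁/V₂)^(n−1) = 417×(2.14)^0.49 = 606 K; P₂ = P₁(V₁/V₂)^n = 1070 kPa.
For an ideal gas ΔU = nCvΔT with Cv = (5/2)R = 20.8 J/(mol·K).
ΔU = 3.16×20.8×(606−417) = 12400 J.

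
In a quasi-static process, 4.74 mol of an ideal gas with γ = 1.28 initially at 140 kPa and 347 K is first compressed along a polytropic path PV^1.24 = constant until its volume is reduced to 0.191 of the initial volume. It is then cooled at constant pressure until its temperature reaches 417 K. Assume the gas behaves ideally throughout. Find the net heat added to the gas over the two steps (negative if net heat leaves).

-21900 J

V₁ = nRT₁/P₁ = 4.74×8.314×347/140 = 97.7 L.
Step 1 — Polytropic n=1.24: T₂ = T₁(V₁/V₂)^(n−1) = 347×(5.24)^0.24 = 516 K; P₂ = P₁(V₁/V₂)^n = 1090 kPa.
W = (P₁V₁−P₂V₂)/(n−1) = (140×97.7−1090×18.7)/0.24 = -27800 J.
ΔU = nCvΔT = 4.74×29.7×(516−347) = 23800 J.
Q = ΔU + W = -3970 J.
State after step 1: P = 1090 kPa, V = 18.7 L, T = 516 K.
Step 2 — Isobaric: P stays 1090 kPa; V/T = const ⇒ T₂ = 417 K, V₂ = 15.1 L.
W = PΔV = 1090×(15.1−18.7) kPa·L = -3910 J.
ΔU = nCvΔT = 4.74×29.7×(417−516) = -14000 J.
Q = ΔU + W = nCpΔT = -17900 J.
Net over both steps: W = -31700 J, Q = -21900 J, ΔU = 9850 J.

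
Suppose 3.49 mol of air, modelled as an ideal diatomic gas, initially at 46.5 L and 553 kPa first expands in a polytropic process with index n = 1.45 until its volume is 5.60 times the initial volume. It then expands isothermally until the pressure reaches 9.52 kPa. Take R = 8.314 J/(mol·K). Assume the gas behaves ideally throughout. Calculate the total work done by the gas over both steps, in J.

49300 J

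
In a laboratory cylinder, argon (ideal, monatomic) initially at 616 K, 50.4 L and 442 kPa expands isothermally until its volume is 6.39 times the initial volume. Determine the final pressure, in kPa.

69.2 kPa

Isothermal: T stays 616 K; PV = const ⇒ V₂ = 322 L, P₂ = 69.2 kPa.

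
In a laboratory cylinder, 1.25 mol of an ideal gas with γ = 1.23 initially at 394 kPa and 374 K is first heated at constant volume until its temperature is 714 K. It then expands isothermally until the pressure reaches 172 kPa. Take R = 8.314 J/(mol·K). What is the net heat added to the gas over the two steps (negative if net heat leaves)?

V₁ = nRT₁/P₁ = 1.25×8.314×374/394 = 9.86 L.
Step 1 — Isochoric: V stays 9.86 L; P/T = const ⇒ T₂ = 714 K, P₂ = 752 kPa.
W = 0 (no volume change).
ΔU = nCvΔT = 1.25×36.1×(714−374) = 15400 J.
Q = ΔU = 15400 J.
State after step 1: P = 752 kPa, V = 9.86 L, T = 714 K.
Step 2 — Isothermal: T stays 714 K; PV = const ⇒ V₂ = 43.1 L, P₂ = 172 kPa.
ΔU = 0 (ideal gas, T constant).
W = nRT ln(V₂/V₁) = 1.25×8.314×714×ln(4.37) = 10900 J.
Q = ΔU + W = 10900 J.
Net over both steps: W = 10900 J, Q = 26300 J, ΔU = 15400 J.

26300 J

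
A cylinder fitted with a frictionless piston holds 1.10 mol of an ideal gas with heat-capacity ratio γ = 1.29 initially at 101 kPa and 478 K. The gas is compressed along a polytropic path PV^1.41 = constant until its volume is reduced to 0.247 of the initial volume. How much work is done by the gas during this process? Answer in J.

-8250 J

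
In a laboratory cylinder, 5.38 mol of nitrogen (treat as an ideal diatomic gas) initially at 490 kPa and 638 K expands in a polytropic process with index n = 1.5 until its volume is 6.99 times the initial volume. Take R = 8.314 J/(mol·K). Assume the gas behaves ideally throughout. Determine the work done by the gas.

35500 J

V₁ = nRT₁/P₁ = 5.38×8.314×638/490 = 58.2 L.
Polytropic n=1.5: T₂ = T₁(V₁/V₂)^(n−1) = 638×(0.143)^0.50 = 241 K; P₂ = P₁(V₁/V₂)^n = 26.5 kPa.
W = (P₁V₁−P₂V₂)/(n−1) = (490×58.2−26.5×407)/0.50 = 35500 J.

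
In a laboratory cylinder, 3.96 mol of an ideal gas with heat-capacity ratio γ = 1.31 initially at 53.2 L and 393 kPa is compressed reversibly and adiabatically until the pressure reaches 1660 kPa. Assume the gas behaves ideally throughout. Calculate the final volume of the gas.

17.7 L

T₁ = P₁V₁/(nR) = 393×53.2/(3.96×8.314) = 635 K.
Adiabatic: T₂/T₁ = (P₂/P₁)^((γ−1)/γ) ⇒ T₂ = 635×(4.22)^0.237 = 893 K; V₂ = 17.7 L.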